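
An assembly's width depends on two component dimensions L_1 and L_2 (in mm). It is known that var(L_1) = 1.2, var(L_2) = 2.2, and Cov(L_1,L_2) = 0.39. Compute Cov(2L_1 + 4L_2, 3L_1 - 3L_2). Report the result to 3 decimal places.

Cov(2L_1 + 4L_2, 3L_1 - 3L_2) = (2)(3)var(L_1) + (4)(-3)var(L_2) + [(2)(-3) + (4)(3)]Cov(L_1,L_2)
= 6·1.2 + -12·2.2 + 6·0.39 = -16.86

-16.860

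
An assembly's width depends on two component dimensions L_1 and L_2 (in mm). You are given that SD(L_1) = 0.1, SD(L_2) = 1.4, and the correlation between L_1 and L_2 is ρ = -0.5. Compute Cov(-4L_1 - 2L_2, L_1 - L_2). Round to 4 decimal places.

V(L_1) = (0.1)² = 0.01;  V(L_2) = (1.4)² = 1.96
Cov(L_1,L_2) = ρ·SD(L_1)·SD(L_2) = -0.5·0.1·1.4 = -0.07
Cov(-4L_1 - 2L_2, L_1 - L_2) = (-4)(1)V(L_1) + (-2)(-1)V(L_2) + [(-4)(-1) + (-2)(1)]Cov(L_1,L_2)
= -4·0.01 + 2·1.96 + 2·-0.07 = 3.74

3.7400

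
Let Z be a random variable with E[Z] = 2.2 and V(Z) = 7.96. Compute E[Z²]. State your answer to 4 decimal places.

12.8000

E[Z²] = V(Z) + (E[Z])² = 7.96 + (2.2)² = 12.8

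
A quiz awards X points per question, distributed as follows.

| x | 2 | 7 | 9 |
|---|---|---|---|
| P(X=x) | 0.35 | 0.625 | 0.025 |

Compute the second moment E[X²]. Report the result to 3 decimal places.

34.050

E[X²] = (2)²(0.35) + (7)²(0.625) + (9)²(0.025) = 34.05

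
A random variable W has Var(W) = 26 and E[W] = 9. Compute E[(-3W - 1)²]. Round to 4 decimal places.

E[-3W - 1] = -3·9 − 1 = -28
Var(-3W - 1) = (-3)²·26 = 234
E[(-3W - 1)²] = Var((-3W - 1)) + (E[(-3W - 1)])² = 234 + (-28)² = 1018

1018.0000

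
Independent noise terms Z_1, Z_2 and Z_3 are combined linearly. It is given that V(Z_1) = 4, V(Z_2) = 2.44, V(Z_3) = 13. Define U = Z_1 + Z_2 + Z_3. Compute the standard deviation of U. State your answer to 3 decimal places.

4.409

By independence, V(U) = (1)²V(Z_1) + (1)²V(Z_2) + (1)²V(Z_3)
= (1)²·4 + (1)²·2.44 + (1)²·13 = 19.44
sd(U) = √19.44 ≈ 4.409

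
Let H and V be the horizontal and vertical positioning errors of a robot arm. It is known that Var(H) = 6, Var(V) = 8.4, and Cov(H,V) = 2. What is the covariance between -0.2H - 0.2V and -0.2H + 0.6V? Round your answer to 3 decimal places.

Cov(-0.2H - 0.2V, -0.2H + 0.6V) = (-0.2)(-0.2)Var(H) + (-0.2)(0.6)Var(V) + [(-0.2)(0.6) + (-0.2)(-0.2)]Cov(H,V)
= 0.04·6 + -0.12·8.4 + -0.08·2 = -0.928

-0.928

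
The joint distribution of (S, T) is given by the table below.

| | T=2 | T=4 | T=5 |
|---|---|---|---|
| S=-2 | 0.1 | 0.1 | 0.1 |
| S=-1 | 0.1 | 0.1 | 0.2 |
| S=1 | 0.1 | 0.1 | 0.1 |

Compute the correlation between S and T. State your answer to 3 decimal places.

E[S] = -0.7,  E[T] = 3.8
E[ST] = -2.7
cov(S,T) = E[ST] − E[S]E[T] = -2.7 − (-0.7)(3.8) = -0.04
V(S) = 1.41,  V(T) = 1.56
ρ = -0.04 / √(1.41·1.56) ≈ -0.027

-0.027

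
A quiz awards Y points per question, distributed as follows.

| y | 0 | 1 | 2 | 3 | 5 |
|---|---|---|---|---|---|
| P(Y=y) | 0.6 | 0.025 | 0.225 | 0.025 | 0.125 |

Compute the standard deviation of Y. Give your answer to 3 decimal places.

E[Y] = (0)(0.6) + (1)(0.025) + (2)(0.225) + (3)(0.025) + (5)(0.125) = 1.175
E[Y²] = (0)²(0.6) + (1)²(0.025) + (2)²(0.225) + (3)²(0.025) + (5)²(0.125) = 4.275
V(Y) = E[Y²] − (E[Y])² = 4.275 − (1.175)² = 2.894375
sd(Y) = √2.894375 ≈ 1.701

1.701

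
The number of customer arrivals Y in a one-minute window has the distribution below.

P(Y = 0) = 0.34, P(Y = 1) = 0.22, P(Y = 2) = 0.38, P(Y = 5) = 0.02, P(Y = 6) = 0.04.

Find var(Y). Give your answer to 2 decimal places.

1.94

E[Y] = (0)(0.34) + (1)(0.22) + (2)(0.38) + (5)(0.02) + (6)(0.04) = 1.32
E[Y²] = (0)²(0.34) + (1)²(0.22) + (2)²(0.38) + (5)²(0.02) + (6)²(0.04) = 3.68
var(Y) = E[Y²] − (E[Y])² = 3.68 − (1.32)² = 1.9376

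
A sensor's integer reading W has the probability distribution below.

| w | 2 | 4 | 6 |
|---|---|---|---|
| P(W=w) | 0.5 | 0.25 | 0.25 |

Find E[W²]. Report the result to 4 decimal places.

E[W²] = (2)²(0.5) + (4)²(0.25) + (6)²(0.25) = 15

15.0000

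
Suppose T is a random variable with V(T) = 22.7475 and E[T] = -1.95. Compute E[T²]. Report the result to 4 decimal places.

E[T²] = V(T) + (E[T])² = 22.7475 + (-1.95)² = 26.55

26.5500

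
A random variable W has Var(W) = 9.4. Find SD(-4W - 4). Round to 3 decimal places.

Var(-4W - 4) = (-4)²·9.4 = 150.4
SD(-4W - 4) = √150.4 ≈ 12.264

12.264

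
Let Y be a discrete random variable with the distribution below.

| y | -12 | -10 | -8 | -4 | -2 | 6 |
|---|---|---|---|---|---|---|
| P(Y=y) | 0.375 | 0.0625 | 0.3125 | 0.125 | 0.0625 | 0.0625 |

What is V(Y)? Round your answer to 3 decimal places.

E[Y] = (-12)(0.375) + (-10)(0.0625) + (-8)(0.3125) + (-4)(0.125) + (-2)(0.0625) + (6)(0.0625) = -7.875
E[Y²] = (-12)²(0.375) + (-10)²(0.0625) + (-8)²(0.3125) + (-4)²(0.125) + (-2)²(0.0625) + (6)²(0.0625) = 84.75
V(Y) = E[Y²] − (E[Y])² = 84.75 − (-7.875)² = 22.734375

22.734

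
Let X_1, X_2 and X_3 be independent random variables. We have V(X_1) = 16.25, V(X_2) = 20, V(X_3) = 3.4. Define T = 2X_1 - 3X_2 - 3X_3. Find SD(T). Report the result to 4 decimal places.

By independence, V(T) = (2)²V(X_1) + (-3)²V(X_2) + (-3)²V(X_3)
= (2)²·16.25 + (-3)²·20 + (-3)²·3.4 = 275.6
SD(T) = √275.6 ≈ 16.6012

16.6012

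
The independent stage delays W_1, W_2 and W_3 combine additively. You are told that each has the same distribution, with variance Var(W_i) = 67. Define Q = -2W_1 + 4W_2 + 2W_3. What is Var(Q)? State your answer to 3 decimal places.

1608.000

By independence, Var(Q) = (-2)²Var(W_1) + (4)²Var(W_2) + (2)²Var(W_3)
= (-2)²·67 + (4)²·67 + (2)²·67 = 1608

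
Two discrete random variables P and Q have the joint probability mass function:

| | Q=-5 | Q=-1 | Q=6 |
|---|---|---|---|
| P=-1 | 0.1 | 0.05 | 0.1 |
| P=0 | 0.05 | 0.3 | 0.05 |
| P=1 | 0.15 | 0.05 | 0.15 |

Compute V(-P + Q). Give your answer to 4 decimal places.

E[P] = 0.1,  E[Q] = -0.1,  E[PQ] = 0.05
V(P) = 0.6 − (0.1)² = 0.59;  V(Q) = 18.7 − (-0.1)² = 18.69
Cov(P,Q) = 0.05 − (0.1)(-0.1) = 0.06
V(-P + Q) = (-1)²·0.59 + (1)²·18.69 + 2·(-1)·(1)·0.06 = 19.16

19.1600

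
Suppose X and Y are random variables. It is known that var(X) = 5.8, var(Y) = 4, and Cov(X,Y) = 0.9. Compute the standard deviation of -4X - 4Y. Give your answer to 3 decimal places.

13.624

var(-4X - 4Y) = (-4)²·var(X) + (-4)²·var(Y) + 2·(-4)·(-4)·Cov(X,Y)
= 16·5.8 + 16·4 + 32·0.9 = 185.6
SD(-4X - 4Y) = √185.6 ≈ 13.624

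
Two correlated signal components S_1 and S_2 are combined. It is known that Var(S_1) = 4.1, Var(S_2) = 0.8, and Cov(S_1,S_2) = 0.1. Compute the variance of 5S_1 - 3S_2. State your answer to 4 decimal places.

106.7000

Var(5S_1 - 3S_2) = (5)²·Var(S_1) + (-3)²·Var(S_2) + 2·(5)·(-3)·Cov(S_1,S_2)
= 25·4.1 + 9·0.8 + -30·0.1 = 106.7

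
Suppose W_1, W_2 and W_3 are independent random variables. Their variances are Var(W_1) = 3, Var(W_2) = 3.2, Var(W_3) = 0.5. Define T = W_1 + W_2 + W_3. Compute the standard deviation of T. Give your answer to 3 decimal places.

2.588

By independence, Var(T) = (1)²Var(W_1) + (1)²Var(W_2) + (1)²Var(W_3)
= (1)²·3 + (1)²·3.2 + (1)²·0.5 = 6.7
SD(T) = √6.7 ≈ 2.588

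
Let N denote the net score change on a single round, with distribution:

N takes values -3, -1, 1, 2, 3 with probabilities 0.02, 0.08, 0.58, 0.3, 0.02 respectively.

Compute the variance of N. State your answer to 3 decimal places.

1.010

E[N] = (-3)(0.02) + (-1)(0.08) + (1)(0.58) + (2)(0.3) + (3)(0.02) = 1.1
E[N²] = (-3)²(0.02) + (-1)²(0.08) + (1)²(0.58) + (2)²(0.3) + (3)²(0.02) = 2.22
Var(N) = E[N²] − (E[N])² = 2.22 − (1.1)² = 1.01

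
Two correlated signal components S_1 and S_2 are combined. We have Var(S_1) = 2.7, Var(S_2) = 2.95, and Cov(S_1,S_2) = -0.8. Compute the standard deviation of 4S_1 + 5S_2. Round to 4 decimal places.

9.2168

Var(4S_1 + 5S_2) = (4)²·Var(S_1) + (5)²·Var(S_2) + 2·(4)·(5)·Cov(S_1,S_2)
= 16·2.7 + 25·2.95 + 40·-0.8 = 84.95
SD(4S_1 + 5S_2) = √84.95 ≈ 9.2168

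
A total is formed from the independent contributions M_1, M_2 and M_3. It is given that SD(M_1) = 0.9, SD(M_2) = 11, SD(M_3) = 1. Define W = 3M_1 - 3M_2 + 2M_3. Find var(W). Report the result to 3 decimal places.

1100.290

var(M_1) = 0.81, var(M_2) = 121, var(M_3) = 1
By independence, var(W) = (3)²var(M_1) + (-3)²var(M_2) + (2)²var(M_3)
= (3)²·0.81 + (-3)²·121 + (2)²·1 = 1100.29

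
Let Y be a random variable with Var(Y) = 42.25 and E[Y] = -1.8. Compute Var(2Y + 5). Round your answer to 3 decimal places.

Var(2Y + 5) = (2)²·Var(Y) = 4·42.25 = 169

169.000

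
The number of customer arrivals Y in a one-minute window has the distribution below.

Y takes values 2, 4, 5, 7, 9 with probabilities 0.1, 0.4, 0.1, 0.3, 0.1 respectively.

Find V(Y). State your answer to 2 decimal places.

4.01

E[Y] = (2)(0.1) + (4)(0.4) + (5)(0.1) + (7)(0.3) + (9)(0.1) = 5.3
E[Y²] = (2)²(0.1) + (4)²(0.4) + (5)²(0.1) + (7)²(0.3) + (9)²(0.1) = 32.1
V(Y) = E[Y²] − (E[Y])² = 32.1 − (5.3)² = 4.01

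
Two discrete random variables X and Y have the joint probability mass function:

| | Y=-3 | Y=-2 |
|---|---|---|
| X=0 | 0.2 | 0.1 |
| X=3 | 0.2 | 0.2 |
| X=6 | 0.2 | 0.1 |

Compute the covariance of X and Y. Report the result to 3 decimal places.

0.000

E[X] = 3,  E[Y] = -2.6
E[XY] = -7.8
Cov(X,Y) = E[XY] − E[X]E[Y] = -7.8 − (3)(-2.6) = 0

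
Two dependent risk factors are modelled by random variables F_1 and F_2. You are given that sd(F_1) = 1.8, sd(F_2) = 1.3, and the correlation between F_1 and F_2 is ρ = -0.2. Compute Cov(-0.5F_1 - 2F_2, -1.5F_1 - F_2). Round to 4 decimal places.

Var(F_1) = (1.8)² = 3.24;  Var(F_2) = (1.3)² = 1.69
Cov(F_1,F_2) = ρ·sd(F_1)·sd(F_2) = -0.2·1.8·1.3 = -0.468
Cov(-0.5F_1 - 2F_2, -1.5F_1 - F_2) = (-0.5)(-1.5)Var(F_1) + (-2)(-1)Var(F_2) + [(-0.5)(-1) + (-2)(-1.5)]Cov(F_1,F_2)
= 0.75·3.24 + 2·1.69 + 3.5·-0.468 = 4.172

4.1720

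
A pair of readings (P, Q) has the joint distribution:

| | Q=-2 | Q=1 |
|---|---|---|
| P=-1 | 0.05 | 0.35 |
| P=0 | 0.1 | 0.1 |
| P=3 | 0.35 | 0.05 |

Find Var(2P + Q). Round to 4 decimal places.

8.4900

E[P] = 0.8,  E[Q] = -0.5,  E[PQ] = -2.2
Var(P) = 4 − (0.8)² = 3.36;  Var(Q) = 2.5 − (-0.5)² = 2.25
Cov(P,Q) = -2.2 − (0.8)(-0.5) = -1.8
Var(2P + Q) = (2)²·3.36 + (1)²·2.25 + 2·(2)·(1)·-1.8 = 8.49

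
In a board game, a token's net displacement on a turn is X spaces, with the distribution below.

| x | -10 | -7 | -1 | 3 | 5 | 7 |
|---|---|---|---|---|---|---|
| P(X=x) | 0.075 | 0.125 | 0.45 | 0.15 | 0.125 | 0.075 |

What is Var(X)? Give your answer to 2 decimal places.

E[X] = (-10)(0.075) + (-7)(0.125) + (-1)(0.45) + (3)(0.15) + (5)(0.125) + (7)(0.075) = -0.475
E[X²] = (-10)²(0.075) + (-7)²(0.125) + (-1)²(0.45) + (3)²(0.15) + (5)²(0.125) + (7)²(0.075) = 22.225
Var(X) = E[X²] − (E[X])² = 22.225 − (-0.475)² = 21.999375

22.00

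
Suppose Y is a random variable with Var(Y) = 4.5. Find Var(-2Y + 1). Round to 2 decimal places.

18.00

Var(-2Y + 1) = (-2)²·Var(Y) = 4·4.5 = 18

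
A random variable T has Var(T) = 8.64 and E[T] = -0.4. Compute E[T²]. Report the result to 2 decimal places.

E[T²] = Var(T) + (E[T])² = 8.64 + (-0.4)² = 8.8

8.80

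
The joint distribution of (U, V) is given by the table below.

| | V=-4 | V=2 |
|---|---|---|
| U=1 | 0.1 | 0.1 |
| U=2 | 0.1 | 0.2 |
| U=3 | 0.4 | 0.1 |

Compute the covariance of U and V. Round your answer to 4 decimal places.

-0.7200

E[U] = 2.3,  E[V] = -1.6
E[UV] = -4.4
Cov(U,V) = E[UV] − E[U]E[V] = -4.4 − (2.3)(-1.6) = -0.72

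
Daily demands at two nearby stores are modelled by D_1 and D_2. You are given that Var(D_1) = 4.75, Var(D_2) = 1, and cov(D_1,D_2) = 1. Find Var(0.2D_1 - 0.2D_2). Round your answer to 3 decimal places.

0.150

Var(0.2D_1 - 0.2D_2) = (0.2)²·Var(D_1) + (-0.2)²·Var(D_2) + 2·(0.2)·(-0.2)·cov(D_1,D_2)
= 0.04·4.75 + 0.04·1 + -0.08·1 = 0.15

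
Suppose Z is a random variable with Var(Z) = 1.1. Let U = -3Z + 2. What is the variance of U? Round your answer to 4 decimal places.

9.9000

Var(-3Z + 2) = (-3)²·Var(Z) = 9·1.1 = 9.9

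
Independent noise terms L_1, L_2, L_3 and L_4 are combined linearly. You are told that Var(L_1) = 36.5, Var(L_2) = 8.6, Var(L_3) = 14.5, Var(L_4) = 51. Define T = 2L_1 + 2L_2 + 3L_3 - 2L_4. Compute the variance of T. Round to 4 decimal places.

514.9000

By independence, Var(T) = (2)²Var(L_1) + (2)²Var(L_2) + (3)²Var(L_3) + (-2)²Var(L_4)
= (2)²·36.5 + (2)²·8.6 + (3)²·14.5 + (-2)²·51 = 514.9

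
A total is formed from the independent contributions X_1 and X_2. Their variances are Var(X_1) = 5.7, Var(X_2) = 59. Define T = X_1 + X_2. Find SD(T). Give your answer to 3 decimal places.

8.044

By independence, Var(T) = (1)²Var(X_1) + (1)²Var(X_2)
= (1)²·5.7 + (1)²·59 = 64.7
SD(T) = √64.7 ≈ 8.044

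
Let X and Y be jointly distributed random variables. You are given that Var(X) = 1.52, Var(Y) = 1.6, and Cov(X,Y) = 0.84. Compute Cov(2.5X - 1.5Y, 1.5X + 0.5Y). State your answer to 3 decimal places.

3.660

Cov(2.5X - 1.5Y, 1.5X + 0.5Y) = (2.5)(1.5)Var(X) + (-1.5)(0.5)Var(Y) + [(2.5)(0.5) + (-1.5)(1.5)]Cov(X,Y)
= 3.75·1.52 + -0.75·1.6 + -1·0.84 = 3.66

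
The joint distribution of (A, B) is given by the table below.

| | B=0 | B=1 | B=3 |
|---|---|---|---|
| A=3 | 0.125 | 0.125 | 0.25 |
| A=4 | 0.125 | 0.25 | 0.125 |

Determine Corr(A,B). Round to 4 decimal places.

E[A] = 3.5,  E[B] = 1.5
E[AB] = 5.125
Cov(A,B) = E[AB] − E[A]E[B] = 5.125 − (3.5)(1.5) = -0.125
Var(A) = 0.25,  Var(B) = 1.5
ρ = -0.125 / √(0.25·1.5) ≈ -0.2041

-0.2041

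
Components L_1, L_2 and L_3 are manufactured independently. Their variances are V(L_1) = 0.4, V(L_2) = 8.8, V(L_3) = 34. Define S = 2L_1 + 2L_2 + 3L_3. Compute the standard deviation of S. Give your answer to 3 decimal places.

By independence, V(S) = (2)²V(L_1) + (2)²V(L_2) + (3)²V(L_3)
= (2)²·0.4 + (2)²·8.8 + (3)²·34 = 342.8
σ(S) = √342.8 ≈ 18.515

18.515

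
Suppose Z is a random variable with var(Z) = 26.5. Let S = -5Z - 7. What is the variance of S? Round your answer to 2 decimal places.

var(-5Z - 7) = (-5)²·var(Z) = 25·26.5 = 662.5

662.50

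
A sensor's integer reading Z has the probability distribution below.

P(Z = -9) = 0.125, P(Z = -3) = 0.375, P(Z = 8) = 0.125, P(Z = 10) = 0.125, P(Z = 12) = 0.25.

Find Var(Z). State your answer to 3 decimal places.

E[Z] = (-9)(0.125) + (-3)(0.375) + (8)(0.125) + (10)(0.125) + (12)(0.25) = 3
E[Z²] = (-9)²(0.125) + (-3)²(0.375) + (8)²(0.125) + (10)²(0.125) + (12)²(0.25) = 70
Var(Z) = E[Z²] − (E[Z])² = 70 − (3)² = 61

61.000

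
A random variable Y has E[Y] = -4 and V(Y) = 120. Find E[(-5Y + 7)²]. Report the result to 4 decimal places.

E[-5Y + 7] = -5·-4 + 7 = 27
V(-5Y + 7) = (-5)²·120 = 3000
E[(-5Y + 7)²] = V((-5Y + 7)) + (E[(-5Y + 7)])² = 3000 + (27)² = 3729

3729.0000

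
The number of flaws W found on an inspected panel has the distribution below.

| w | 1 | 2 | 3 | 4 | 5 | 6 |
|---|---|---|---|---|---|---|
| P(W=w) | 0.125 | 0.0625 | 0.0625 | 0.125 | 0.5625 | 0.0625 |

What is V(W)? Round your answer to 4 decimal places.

E[W] = (1)(0.125) + (2)(0.0625) + (3)(0.0625) + (4)(0.125) + (5)(0.5625) + (6)(0.0625) = 4.125
E[W²] = (1)²(0.125) + (2)²(0.0625) + (3)²(0.0625) + (4)²(0.125) + (5)²(0.5625) + (6)²(0.0625) = 19.25
V(W) = E[W²] − (E[W])² = 19.25 − (4.125)² = 2.234375

2.2344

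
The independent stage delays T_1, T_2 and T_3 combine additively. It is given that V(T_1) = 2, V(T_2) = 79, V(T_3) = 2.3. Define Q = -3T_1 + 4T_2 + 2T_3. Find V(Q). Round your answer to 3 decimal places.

1291.200

By independence, V(Q) = (-3)²V(T_1) + (4)²V(T_2) + (2)²V(T_3)
= (-3)²·2 + (4)²·79 + (2)²·2.3 = 1291.2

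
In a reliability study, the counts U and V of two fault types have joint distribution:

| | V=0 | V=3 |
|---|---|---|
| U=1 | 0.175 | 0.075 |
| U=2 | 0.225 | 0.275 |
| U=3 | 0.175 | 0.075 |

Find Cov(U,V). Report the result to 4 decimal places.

0.0000

E[U] = 2,  E[V] = 1.275
E[UV] = 2.55
Cov(U,V) = E[UV] − E[U]E[V] = 2.55 − (2)(1.275) = 0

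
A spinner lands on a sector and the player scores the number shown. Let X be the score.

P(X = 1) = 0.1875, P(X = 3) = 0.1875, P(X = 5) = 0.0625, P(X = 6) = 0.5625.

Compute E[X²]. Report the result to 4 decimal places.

E[X²] = (1)²(0.1875) + (3)²(0.1875) + (5)²(0.0625) + (6)²(0.5625) = 23.6875

23.6875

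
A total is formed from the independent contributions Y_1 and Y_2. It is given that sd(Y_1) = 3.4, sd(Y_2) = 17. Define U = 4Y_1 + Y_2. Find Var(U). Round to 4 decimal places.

473.9600

Var(Y_1) = 11.56, Var(Y_2) = 289
By independence, Var(U) = (4)²Var(Y_1) + (1)²Var(Y_2)
= (4)²·11.56 + (1)²·289 = 473.96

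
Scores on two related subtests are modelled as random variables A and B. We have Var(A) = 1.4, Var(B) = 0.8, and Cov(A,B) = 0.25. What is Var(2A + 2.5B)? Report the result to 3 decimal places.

Var(2A + 2.5B) = (2)²·Var(A) + (2.5)²·Var(B) + 2·(2)·(2.5)·Cov(A,B)
= 4·1.4 + 6.25·0.8 + 10·0.25 = 13.1

13.100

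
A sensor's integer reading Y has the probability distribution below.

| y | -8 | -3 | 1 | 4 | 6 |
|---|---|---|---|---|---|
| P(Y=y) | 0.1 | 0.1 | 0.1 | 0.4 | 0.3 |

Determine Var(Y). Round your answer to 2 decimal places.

18.84

E[Y] = (-8)(0.1) + (-3)(0.1) + (1)(0.1) + (4)(0.4) + (6)(0.3) = 2.4
E[Y²] = (-8)²(0.1) + (-3)²(0.1) + (1)²(0.1) + (4)²(0.4) + (6)²(0.3) = 24.6
Var(Y) = E[Y²] − (E[Y])² = 24.6 − (2.4)² = 18.84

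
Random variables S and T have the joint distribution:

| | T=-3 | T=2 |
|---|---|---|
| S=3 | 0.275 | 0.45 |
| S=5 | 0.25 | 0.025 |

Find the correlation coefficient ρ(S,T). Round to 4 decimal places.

-0.4737

E[S] = 3.55,  E[T] = -0.625
E[ST] = -3.275
Cov(S,T) = E[ST] − E[S]E[T] = -3.275 − (3.55)(-0.625) = -1.05625
var(S) = 0.7975,  var(T) = 6.234375
ρ = -1.05625 / √(0.7975·6.234375) ≈ -0.4737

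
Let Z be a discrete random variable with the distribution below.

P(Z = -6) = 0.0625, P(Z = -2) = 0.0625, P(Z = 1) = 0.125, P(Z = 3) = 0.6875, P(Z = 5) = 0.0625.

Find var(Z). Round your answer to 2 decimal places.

E[Z] = (-6)(0.0625) + (-2)(0.0625) + (1)(0.125) + (3)(0.6875) + (5)(0.0625) = 2
E[Z²] = (-6)²(0.0625) + (-2)²(0.0625) + (1)²(0.125) + (3)²(0.6875) + (5)²(0.0625) = 10.375
var(Z) = E[Z²] − (E[Z])² = 10.375 − (2)² = 6.375

6.38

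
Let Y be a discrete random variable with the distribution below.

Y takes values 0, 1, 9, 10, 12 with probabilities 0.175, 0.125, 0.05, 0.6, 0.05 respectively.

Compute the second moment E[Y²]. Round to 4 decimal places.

71.3750

E[Y²] = (0)²(0.175) + (1)²(0.125) + (9)²(0.05) + (10)²(0.6) + (12)²(0.05) = 71.375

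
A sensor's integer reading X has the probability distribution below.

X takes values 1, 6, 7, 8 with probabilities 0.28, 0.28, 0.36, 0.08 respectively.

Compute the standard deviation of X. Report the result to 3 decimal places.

E[X] = (1)(0.28) + (6)(0.28) + (7)(0.36) + (8)(0.08) = 5.12
E[X²] = (1)²(0.28) + (6)²(0.28) + (7)²(0.36) + (8)²(0.08) = 33.12
Var(X) = E[X²] − (E[X])² = 33.12 − (5.12)² = 6.9056
SD(X) = √6.9056 ≈ 2.628

2.628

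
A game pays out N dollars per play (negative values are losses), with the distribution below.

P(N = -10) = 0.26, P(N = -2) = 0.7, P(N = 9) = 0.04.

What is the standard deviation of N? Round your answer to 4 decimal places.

E[N] = (-10)(0.26) + (-2)(0.7) + (9)(0.04) = -3.64
E[N²] = (-10)²(0.26) + (-2)²(0.7) + (9)²(0.04) = 32.04
Var(N) = E[N²] − (E[N])² = 32.04 − (-3.64)² = 18.7904
σ(N) = √18.7904 ≈ 4.3348

4.3348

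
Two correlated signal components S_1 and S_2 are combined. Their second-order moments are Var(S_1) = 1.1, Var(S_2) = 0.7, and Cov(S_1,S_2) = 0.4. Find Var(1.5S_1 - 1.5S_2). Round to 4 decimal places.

Var(1.5S_1 - 1.5S_2) = (1.5)²·Var(S_1) + (-1.5)²·Var(S_2) + 2·(1.5)·(-1.5)·Cov(S_1,S_2)
= 2.25·1.1 + 2.25·0.7 + -4.5·0.4 = 2.25

2.2500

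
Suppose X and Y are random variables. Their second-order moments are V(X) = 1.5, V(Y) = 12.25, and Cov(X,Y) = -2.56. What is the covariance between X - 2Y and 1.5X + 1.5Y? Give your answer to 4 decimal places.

-30.6600

Cov(X - 2Y, 1.5X + 1.5Y) = (1)(1.5)V(X) + (-2)(1.5)V(Y) + [(1)(1.5) + (-2)(1.5)]Cov(X,Y)
= 1.5·1.5 + -3·12.25 + -1.5·-2.56 = -30.66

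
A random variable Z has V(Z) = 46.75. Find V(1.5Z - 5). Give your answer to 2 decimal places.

105.19

V(1.5Z - 5) = (1.5)²·V(Z) = 2.25·46.75 = 105.1875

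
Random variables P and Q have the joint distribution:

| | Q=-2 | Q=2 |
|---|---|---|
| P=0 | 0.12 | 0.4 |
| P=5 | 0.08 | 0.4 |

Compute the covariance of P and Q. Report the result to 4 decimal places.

E[P] = 2.4,  E[Q] = 1.2
E[PQ] = 3.2
cov(P,Q) = E[PQ] − E[P]E[Q] = 3.2 − (2.4)(1.2) = 0.32

0.3200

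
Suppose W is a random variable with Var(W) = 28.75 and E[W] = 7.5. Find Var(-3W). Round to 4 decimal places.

Var(-3W) = (-3)²·Var(W) = 9·28.75 = 258.75

258.7500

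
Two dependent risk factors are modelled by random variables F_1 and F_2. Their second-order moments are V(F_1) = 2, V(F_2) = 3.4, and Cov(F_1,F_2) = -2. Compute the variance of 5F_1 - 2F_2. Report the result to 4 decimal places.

103.6000

V(5F_1 - 2F_2) = (5)²·V(F_1) + (-2)²·V(F_2) + 2·(5)·(-2)·Cov(F_1,F_2)
= 25·2 + 4·3.4 + -20·-2 = 103.6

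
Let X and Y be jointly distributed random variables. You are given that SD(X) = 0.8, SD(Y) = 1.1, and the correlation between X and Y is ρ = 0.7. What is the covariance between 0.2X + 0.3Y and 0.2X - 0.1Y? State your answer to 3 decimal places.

0.014

Var(X) = (0.8)² = 0.64;  Var(Y) = (1.1)² = 1.21
Cov(X,Y) = ρ·SD(X)·SD(Y) = 0.7·0.8·1.1 = 0.616
Cov(0.2X + 0.3Y, 0.2X - 0.1Y) = (0.2)(0.2)Var(X) + (0.3)(-0.1)Var(Y) + [(0.2)(-0.1) + (0.3)(0.2)]Cov(X,Y)
= 0.04·0.64 + -0.03·1.21 + 0.04·0.616 = 0.01394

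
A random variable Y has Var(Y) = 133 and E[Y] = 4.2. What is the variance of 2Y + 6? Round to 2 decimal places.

532.00

Var(2Y + 6) = (2)²·Var(Y) = 4·133 = 532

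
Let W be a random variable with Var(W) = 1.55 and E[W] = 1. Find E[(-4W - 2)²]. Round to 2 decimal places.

E[-4W - 2] = -4·1 − 2 = -6
Var(-4W - 2) = (-4)²·1.55 = 24.8
E[(-4W - 2)²] = Var((-4W - 2)) + (E[(-4W - 2)])² = 24.8 + (-6)² = 60.8

60.80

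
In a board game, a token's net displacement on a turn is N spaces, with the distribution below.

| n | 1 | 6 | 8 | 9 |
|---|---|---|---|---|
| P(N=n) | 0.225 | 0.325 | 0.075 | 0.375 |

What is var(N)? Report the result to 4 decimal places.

9.2775

E[N] = (1)(0.225) + (6)(0.325) + (8)(0.075) + (9)(0.375) = 6.15
E[N²] = (1)²(0.225) + (6)²(0.325) + (8)²(0.075) + (9)²(0.375) = 47.1
var(N) = E[N²] − (E[N])² = 47.1 − (6.15)² = 9.2775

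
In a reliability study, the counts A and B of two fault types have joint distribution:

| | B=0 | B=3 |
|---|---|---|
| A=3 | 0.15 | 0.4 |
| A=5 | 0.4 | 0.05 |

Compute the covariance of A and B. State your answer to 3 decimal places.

E[A] = 3.9,  E[B] = 1.35
E[AB] = 4.35
Cov(A,B) = E[AB] − E[A]E[B] = 4.35 − (3.9)(1.35) = -0.915

-0.915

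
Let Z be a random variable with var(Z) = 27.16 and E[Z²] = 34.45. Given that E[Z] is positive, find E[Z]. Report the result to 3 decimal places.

(E[Z])² = E[Z²] − var(Z) = 34.45 − 27.16 = 7.29
E[Z] = √7.29 = 2.7

2.700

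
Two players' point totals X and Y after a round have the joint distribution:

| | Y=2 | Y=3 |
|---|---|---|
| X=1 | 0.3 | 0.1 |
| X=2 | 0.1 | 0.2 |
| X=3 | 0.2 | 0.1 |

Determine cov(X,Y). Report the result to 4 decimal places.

E[X] = 1.9,  E[Y] = 2.4
E[XY] = 4.6
cov(X,Y) = E[XY] − E[X]E[Y] = 4.6 − (1.9)(2.4) = 0.04

0.0400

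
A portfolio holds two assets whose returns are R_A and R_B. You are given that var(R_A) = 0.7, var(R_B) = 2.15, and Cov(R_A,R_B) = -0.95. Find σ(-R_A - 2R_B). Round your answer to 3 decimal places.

var(-R_A - 2R_B) = (-1)²·var(R_A) + (-2)²·var(R_B) + 2·(-1)·(-2)·Cov(R_A,R_B)
= 1·0.7 + 4·2.15 + 4·-0.95 = 5.5
σ(-R_A - 2R_B) = √5.5 ≈ 2.345

2.345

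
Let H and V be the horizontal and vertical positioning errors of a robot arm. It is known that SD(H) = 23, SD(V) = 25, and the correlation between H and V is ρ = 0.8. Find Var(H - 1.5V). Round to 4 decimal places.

555.2500

Var(H) = (23)² = 529;  Var(V) = (25)² = 625
Cov(H,V) = ρ·SD(H)·SD(V) = 0.8·23·25 = 460
Var(H - 1.5V) = (1)²·Var(H) + (-1.5)²·Var(V) + 2·(1)·(-1.5)·Cov(H,V)
= 1·529 + 2.25·625 + -3·460 = 555.25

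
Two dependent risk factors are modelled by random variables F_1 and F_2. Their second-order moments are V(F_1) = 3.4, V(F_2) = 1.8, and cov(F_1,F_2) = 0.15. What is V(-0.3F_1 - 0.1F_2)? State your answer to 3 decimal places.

0.333

V(-0.3F_1 - 0.1F_2) = (-0.3)²·V(F_1) + (-0.1)²·V(F_2) + 2·(-0.3)·(-0.1)·cov(F_1,F_2)
= 0.09·3.4 + 0.01·1.8 + 0.06·0.15 = 0.333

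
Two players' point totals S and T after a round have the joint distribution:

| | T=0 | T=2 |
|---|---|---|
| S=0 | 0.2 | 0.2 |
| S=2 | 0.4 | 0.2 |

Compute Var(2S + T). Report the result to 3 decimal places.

E[S] = 1.2,  E[T] = 0.8,  E[ST] = 0.8
Var(S) = 2.4 − (1.2)² = 0.96;  Var(T) = 1.6 − (0.8)² = 0.96
cov(S,T) = 0.8 − (1.2)(0.8) = -0.16
Var(2S + T) = (2)²·0.96 + (1)²·0.96 + 2·(2)·(1)·-0.16 = 4.16

4.160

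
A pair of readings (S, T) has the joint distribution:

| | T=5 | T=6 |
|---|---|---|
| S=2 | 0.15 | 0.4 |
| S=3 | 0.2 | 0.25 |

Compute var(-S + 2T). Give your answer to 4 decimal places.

1.3275

E[S] = 2.45,  E[T] = 5.65,  E[ST] = 13.8
var(S) = 6.25 − (2.45)² = 0.2475;  var(T) = 32.15 − (5.65)² = 0.2275
Cov(S,T) = 13.8 − (2.45)(5.65) = -0.0425
var(-S + 2T) = (-1)²·0.2475 + (2)²·0.2275 + 2·(-1)·(2)·-0.0425 = 1.3275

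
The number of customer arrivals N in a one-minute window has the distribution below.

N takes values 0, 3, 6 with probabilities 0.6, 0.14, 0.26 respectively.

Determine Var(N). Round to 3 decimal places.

6.700

E[N] = (0)(0.6) + (3)(0.14) + (6)(0.26) = 1.98
E[N²] = (0)²(0.6) + (3)²(0.14) + (6)²(0.26) = 10.62
Var(N) = E[N²] − (E[N])² = 10.62 − (1.98)² = 6.6996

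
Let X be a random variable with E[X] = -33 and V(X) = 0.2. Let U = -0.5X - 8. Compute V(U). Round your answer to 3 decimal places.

V(-0.5X - 8) = (-0.5)²·V(X) = 0.25·0.2 = 0.05

0.050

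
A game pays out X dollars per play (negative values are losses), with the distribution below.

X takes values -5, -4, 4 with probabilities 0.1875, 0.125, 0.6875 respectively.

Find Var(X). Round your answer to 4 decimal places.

15.9648

E[X] = (-5)(0.1875) + (-4)(0.125) + (4)(0.6875) = 1.3125
E[X²] = (-5)²(0.1875) + (-4)²(0.125) + (4)²(0.6875) = 17.6875
Var(X) = E[X²] − (E[X])² = 17.6875 − (1.3125)² = 15.96484375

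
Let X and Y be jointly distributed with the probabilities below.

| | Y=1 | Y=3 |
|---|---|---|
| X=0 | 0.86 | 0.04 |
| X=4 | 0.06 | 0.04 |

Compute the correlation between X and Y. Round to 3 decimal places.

0.393

E[X] = 0.4,  E[Y] = 1.16
E[XY] = 0.72
Cov(X,Y) = E[XY] − E[X]E[Y] = 0.72 − (0.4)(1.16) = 0.256
V(X) = 1.44,  V(Y) = 0.2944
ρ = 0.256 / √(1.44·0.2944) ≈ 0.393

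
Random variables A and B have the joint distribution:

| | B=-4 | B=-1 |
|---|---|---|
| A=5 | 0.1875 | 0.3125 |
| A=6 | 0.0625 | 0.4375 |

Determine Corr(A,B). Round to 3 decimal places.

E[A] = 5.5,  E[B] = -1.75
E[AB] = -9.4375
cov(A,B) = E[AB] − E[A]E[B] = -9.4375 − (5.5)(-1.75) = 0.1875
var(A) = 0.25,  var(B) = 1.6875
ρ = 0.1875 / √(0.25·1.6875) ≈ 0.289

0.289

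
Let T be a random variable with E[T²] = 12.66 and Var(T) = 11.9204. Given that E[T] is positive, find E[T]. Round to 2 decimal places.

0.86

(E[T])² = E[T²] − Var(T) = 12.66 − 11.9204 = 0.7396
E[T] = √0.7396 = 0.86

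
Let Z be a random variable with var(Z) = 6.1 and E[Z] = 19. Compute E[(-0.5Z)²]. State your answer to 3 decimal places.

91.775

E[-0.5Z] = -0.5·19 = -9.5
var(-0.5Z) = (-0.5)²·6.1 = 1.525
E[(-0.5Z)²] = var((-0.5Z)) + (E[(-0.5Z)])² = 1.525 + (-9.5)² = 91.775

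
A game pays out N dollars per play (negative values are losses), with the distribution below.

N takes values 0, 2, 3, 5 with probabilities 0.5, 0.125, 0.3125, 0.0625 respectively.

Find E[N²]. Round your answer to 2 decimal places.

4.88

E[N²] = (0)²(0.5) + (2)²(0.125) + (3)²(0.3125) + (5)²(0.0625) = 4.875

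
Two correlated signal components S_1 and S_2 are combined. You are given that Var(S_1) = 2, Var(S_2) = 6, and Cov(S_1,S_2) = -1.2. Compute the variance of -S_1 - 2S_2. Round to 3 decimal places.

Var(-S_1 - 2S_2) = (-1)²·Var(S_1) + (-2)²·Var(S_2) + 2·(-1)·(-2)·Cov(S_1,S_2)
= 1·2 + 4·6 + 4·-1.2 = 21.2

21.200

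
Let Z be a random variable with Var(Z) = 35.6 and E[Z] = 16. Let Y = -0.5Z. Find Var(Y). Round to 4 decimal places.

Var(-0.5Z) = (-0.5)²·Var(Z) = 0.25·35.6 = 8.9

8.9000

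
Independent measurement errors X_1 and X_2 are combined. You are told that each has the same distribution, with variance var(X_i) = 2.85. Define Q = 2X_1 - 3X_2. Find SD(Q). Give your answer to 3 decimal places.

By independence, var(Q) = (2)²var(X_1) + (-3)²var(X_2)
= (2)²·2.85 + (-3)²·2.85 = 37.05
SD(Q) = √37.05 ≈ 6.087

6.087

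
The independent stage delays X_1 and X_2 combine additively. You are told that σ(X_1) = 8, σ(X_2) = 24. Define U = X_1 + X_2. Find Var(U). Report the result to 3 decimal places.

Var(X_1) = 64, Var(X_2) = 576
By independence, Var(U) = (1)²Var(X_1) + (1)²Var(X_2)
= (1)²·64 + (1)²·576 = 640

640.000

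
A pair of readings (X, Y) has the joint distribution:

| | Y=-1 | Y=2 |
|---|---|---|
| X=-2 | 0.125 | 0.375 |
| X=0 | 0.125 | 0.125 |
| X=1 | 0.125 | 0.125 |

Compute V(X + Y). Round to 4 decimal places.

2.8594

E[X] = -0.75,  E[Y] = 0.875,  E[XY] = -1.125
V(X) = 2.25 − (-0.75)² = 1.6875;  V(Y) = 2.875 − (0.875)² = 2.109375
Cov(X,Y) = -1.125 − (-0.75)(0.875) = -0.46875
V(X + Y) = (1)²·1.6875 + (1)²·2.109375 + 2·(1)·(1)·-0.46875 = 2.859375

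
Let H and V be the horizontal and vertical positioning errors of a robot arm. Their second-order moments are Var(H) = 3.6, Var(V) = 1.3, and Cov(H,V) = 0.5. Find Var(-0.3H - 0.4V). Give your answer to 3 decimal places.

Var(-0.3H - 0.4V) = (-0.3)²·Var(H) + (-0.4)²·Var(V) + 2·(-0.3)·(-0.4)·Cov(H,V)
= 0.09·3.6 + 0.16·1.3 + 0.24·0.5 = 0.652

0.652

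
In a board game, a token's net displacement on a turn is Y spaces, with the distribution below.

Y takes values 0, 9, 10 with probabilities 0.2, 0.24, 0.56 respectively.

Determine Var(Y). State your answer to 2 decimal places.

E[Y] = (0)(0.2) + (9)(0.24) + (10)(0.56) = 7.76
E[Y²] = (0)²(0.2) + (9)²(0.24) + (10)²(0.56) = 75.44
Var(Y) = E[Y²] − (E[Y])² = 75.44 − (7.76)² = 15.2224

15.22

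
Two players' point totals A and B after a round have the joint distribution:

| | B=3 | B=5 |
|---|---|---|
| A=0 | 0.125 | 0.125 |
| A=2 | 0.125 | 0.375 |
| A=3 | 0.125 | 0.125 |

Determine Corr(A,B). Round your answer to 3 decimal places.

E[A] = 1.75,  E[B] = 4.25
E[AB] = 7.5
Cov(A,B) = E[AB] − E[A]E[B] = 7.5 − (1.75)(4.25) = 0.0625
var(A) = 1.1875,  var(B) = 0.9375
ρ = 0.0625 / √(1.1875·0.9375) ≈ 0.059

0.059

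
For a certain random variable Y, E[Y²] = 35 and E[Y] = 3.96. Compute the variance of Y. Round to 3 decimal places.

19.318

var(Y) = 35 − (3.96)² = 19.3184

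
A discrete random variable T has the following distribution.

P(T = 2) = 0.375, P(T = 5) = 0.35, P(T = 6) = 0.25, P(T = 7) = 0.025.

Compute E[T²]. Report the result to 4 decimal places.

20.4750

E[T²] = (2)²(0.375) + (5)²(0.35) + (6)²(0.25) + (7)²(0.025) = 20.475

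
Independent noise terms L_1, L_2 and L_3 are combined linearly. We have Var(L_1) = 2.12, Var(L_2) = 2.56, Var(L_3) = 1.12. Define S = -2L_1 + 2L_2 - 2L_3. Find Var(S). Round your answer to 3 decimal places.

By independence, Var(S) = (-2)²Var(L_1) + (2)²Var(L_2) + (-2)²Var(L_3)
= (-2)²·2.12 + (2)²·2.56 + (-2)²·1.12 = 23.2

23.200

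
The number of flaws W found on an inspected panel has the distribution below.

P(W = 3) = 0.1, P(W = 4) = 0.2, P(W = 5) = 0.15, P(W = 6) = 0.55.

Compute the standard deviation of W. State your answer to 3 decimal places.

E[W] = (3)(0.1) + (4)(0.2) + (5)(0.15) + (6)(0.55) = 5.15
E[W²] = (3)²(0.1) + (4)²(0.2) + (5)²(0.15) + (6)²(0.55) = 27.65
Var(W) = E[W²] − (E[W])² = 27.65 − (5.15)² = 1.1275
SD(W) = √1.1275 ≈ 1.062

1.062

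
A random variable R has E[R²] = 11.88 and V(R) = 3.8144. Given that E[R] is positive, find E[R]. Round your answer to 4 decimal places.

(E[R])² = E[R²] − V(R) = 11.88 − 3.8144 = 8.0656
E[R] = √8.0656 = 2.84

2.8400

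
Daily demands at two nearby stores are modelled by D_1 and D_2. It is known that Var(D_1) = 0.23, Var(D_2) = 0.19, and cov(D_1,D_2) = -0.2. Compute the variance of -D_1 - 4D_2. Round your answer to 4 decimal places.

Var(-D_1 - 4D_2) = (-1)²·Var(D_1) + (-4)²·Var(D_2) + 2·(-1)·(-4)·cov(D_1,D_2)
= 1·0.23 + 16·0.19 + 8·-0.2 = 1.67

1.6700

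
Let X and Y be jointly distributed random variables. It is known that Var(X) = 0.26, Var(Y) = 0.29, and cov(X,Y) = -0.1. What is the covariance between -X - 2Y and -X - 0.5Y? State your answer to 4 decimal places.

cov(-X - 2Y, -X - 0.5Y) = (-1)(-1)Var(X) + (-2)(-0.5)Var(Y) + [(-1)(-0.5) + (-2)(-1)]cov(X,Y)
= 1·0.26 + 1·0.29 + 2.5·-0.1 = 0.3

0.3000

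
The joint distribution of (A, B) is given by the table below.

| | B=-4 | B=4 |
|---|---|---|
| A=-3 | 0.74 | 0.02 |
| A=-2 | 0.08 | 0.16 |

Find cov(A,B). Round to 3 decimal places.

E[A] = -2.76,  E[B] = -2.56
E[AB] = 8
cov(A,B) = E[AB] − E[A]E[B] = 8 − (-2.76)(-2.56) = 0.9344

0.934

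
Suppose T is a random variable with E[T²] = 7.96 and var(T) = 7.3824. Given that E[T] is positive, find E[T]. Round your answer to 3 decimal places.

(E[T])² = E[T²] − var(T) = 7.96 − 7.3824 = 0.5776
E[T] = √0.5776 = 0.76

0.760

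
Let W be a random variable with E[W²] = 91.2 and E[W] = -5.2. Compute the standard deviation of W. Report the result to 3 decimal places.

8.010

var(W) = 91.2 − (-5.2)² = 64.16
sd(W) = √64.16 ≈ 8.010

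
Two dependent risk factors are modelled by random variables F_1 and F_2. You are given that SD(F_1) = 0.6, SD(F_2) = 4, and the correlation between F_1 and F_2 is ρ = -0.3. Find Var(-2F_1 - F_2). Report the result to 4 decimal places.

Var(F_1) = (0.6)² = 0.36;  Var(F_2) = (4)² = 16
Cov(F_1,F_2) = ρ·SD(F_1)·SD(F_2) = -0.3·0.6·4 = -0.72
Var(-2F_1 - F_2) = (-2)²·Var(F_1) + (-1)²·Var(F_2) + 2·(-2)·(-1)·Cov(F_1,F_2)
= 4·0.36 + 1·16 + 4·-0.72 = 14.56

14.5600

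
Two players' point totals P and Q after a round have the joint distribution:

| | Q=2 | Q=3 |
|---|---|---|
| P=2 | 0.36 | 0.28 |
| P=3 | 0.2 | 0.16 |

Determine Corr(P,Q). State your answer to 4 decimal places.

0.0067

E[P] = 2.36,  E[Q] = 2.44
E[PQ] = 5.76
cov(P,Q) = E[PQ] − E[P]E[Q] = 5.76 − (2.36)(2.44) = 0.0016
Var(P) = 0.2304,  Var(Q) = 0.2464
ρ = 0.0016 / √(0.2304·0.2464) ≈ 0.0067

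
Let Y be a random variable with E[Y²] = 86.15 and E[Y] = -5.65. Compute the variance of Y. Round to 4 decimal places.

Var(Y) = 86.15 − (-5.65)² = 54.2275

54.2275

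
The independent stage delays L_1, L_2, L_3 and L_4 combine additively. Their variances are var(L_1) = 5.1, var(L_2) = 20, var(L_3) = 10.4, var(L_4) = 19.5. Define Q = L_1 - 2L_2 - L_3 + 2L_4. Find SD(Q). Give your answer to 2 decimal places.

By independence, var(Q) = (1)²var(L_1) + (-2)²var(L_2) + (-1)²var(L_3) + (2)²var(L_4)
= (1)²·5.1 + (-2)²·20 + (-1)²·10.4 + (2)²·19.5 = 173.5
SD(Q) = √173.5 ≈ 13.17

13.17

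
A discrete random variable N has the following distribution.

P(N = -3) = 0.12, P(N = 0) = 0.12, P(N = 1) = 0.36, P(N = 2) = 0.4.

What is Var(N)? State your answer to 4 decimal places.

2.4000

E[N] = (-3)(0.12) + (0)(0.12) + (1)(0.36) + (2)(0.4) = 0.8
E[N²] = (-3)²(0.12) + (0)²(0.12) + (1)²(0.36) + (2)²(0.4) = 3.04
Var(N) = E[N²] − (E[N])² = 3.04 − (0.8)² = 2.4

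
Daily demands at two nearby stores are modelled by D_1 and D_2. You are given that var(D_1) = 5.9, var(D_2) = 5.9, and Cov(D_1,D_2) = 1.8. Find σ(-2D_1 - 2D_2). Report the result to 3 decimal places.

var(-2D_1 - 2D_2) = (-2)²·var(D_1) + (-2)²·var(D_2) + 2·(-2)·(-2)·Cov(D_1,D_2)
= 4·5.9 + 4·5.9 + 8·1.8 = 61.6
σ(-2D_1 - 2D_2) = √61.6 ≈ 7.849

7.849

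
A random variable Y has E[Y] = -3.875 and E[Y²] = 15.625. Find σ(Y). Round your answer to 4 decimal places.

0.7806

Var(Y) = 15.625 − (-3.875)² = 0.609375
σ(Y) = √0.609375 ≈ 0.7806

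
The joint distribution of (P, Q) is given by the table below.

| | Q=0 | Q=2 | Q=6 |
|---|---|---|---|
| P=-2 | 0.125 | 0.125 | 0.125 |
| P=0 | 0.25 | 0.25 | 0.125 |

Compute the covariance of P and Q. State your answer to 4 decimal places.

E[P] = -0.75,  E[Q] = 2.25
E[PQ] = -2
cov(P,Q) = E[PQ] − E[P]E[Q] = -2 − (-0.75)(2.25) = -0.3125

-0.3125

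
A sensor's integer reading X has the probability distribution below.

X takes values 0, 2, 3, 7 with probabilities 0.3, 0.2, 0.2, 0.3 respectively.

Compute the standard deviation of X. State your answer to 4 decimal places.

E[X] = (0)(0.3) + (2)(0.2) + (3)(0.2) + (7)(0.3) = 3.1
E[X²] = (0)²(0.3) + (2)²(0.2) + (3)²(0.2) + (7)²(0.3) = 17.3
var(X) = E[X²] − (E[X])² = 17.3 − (3.1)² = 7.69
σ(X) = √7.69 ≈ 2.7731

2.7731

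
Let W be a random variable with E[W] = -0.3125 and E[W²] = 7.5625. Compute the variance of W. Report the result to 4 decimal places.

Var(W) = 7.5625 − (-0.3125)² = 7.46484375

7.4648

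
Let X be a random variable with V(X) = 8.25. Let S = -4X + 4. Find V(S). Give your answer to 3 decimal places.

V(-4X + 4) = (-4)²·V(X) = 16·8.25 = 132

132.000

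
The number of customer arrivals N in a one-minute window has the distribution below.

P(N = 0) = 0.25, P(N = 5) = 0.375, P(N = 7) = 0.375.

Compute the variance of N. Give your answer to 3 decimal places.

E[N] = (0)(0.25) + (5)(0.375) + (7)(0.375) = 4.5
E[N²] = (0)²(0.25) + (5)²(0.375) + (7)²(0.375) = 27.75
Var(N) = E[N²] − (E[N])² = 27.75 − (4.5)² = 7.5

7.500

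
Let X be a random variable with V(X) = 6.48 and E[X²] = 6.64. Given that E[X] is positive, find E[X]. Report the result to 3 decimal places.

(E[X])² = E[X²] − V(X) = 6.64 − 6.48 = 0.16
E[X] = √0.16 = 0.4

0.400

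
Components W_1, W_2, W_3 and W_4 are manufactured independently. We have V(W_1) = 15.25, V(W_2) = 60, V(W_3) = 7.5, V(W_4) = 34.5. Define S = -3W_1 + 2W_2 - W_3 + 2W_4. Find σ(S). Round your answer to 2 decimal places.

By independence, V(S) = (-3)²V(W_1) + (2)²V(W_2) + (-1)²V(W_3) + (2)²V(W_4)
= (-3)²·15.25 + (2)²·60 + (-1)²·7.5 + (2)²·34.5 = 522.75
σ(S) = √522.75 ≈ 22.86

22.86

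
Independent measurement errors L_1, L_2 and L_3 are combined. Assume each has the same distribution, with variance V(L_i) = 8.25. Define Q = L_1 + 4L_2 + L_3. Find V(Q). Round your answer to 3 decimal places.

148.500

By independence, V(Q) = (1)²V(L_1) + (4)²V(L_2) + (1)²V(L_3)
= (1)²·8.25 + (4)²·8.25 + (1)²·8.25 = 148.5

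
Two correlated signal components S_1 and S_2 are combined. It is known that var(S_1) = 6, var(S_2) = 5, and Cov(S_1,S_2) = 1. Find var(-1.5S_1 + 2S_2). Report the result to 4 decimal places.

27.5000

var(-1.5S_1 + 2S_2) = (-1.5)²·var(S_1) + (2)²·var(S_2) + 2·(-1.5)·(2)·Cov(S_1,S_2)
= 2.25·6 + 4·5 + -6·1 = 27.5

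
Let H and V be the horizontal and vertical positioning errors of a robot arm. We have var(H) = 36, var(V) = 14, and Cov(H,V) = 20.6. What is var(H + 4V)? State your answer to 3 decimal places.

var(H + 4V) = (1)²·var(H) + (4)²·var(V) + 2·(1)·(4)·Cov(H,V)
= 1·36 + 16·14 + 8·20.6 = 424.8

424.800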